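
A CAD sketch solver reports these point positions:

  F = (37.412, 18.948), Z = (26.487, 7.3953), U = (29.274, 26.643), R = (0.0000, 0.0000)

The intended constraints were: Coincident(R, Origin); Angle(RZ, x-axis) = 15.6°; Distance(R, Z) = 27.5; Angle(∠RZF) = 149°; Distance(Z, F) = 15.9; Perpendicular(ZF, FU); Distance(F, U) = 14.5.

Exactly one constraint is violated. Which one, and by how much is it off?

Distance(F, U) = 14.5 — off by 3.30.

R = (0.00, 0.00) ✓; RZ at 15.60° ✓; |RZ| = 27.50 ✓; ∠RZF = 149.0° ✓; |ZF| = 15.90 ✓; ∠(ZF, FU) = 90.00° ✓; |FU| = 11.20 ✗.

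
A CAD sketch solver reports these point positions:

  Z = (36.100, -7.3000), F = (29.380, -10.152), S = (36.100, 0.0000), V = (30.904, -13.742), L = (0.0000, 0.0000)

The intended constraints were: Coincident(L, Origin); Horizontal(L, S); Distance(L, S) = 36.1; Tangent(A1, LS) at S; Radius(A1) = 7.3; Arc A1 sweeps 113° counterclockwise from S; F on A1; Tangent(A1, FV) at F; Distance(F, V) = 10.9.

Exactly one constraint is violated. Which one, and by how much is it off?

Distance(F, V) = 10.9 — off by 7.00.

L = (0.00, 0.00) ✓; L.y = 0.00, S.y = 0.00 ✓; |LS| = 36.10 ✓; ∠(ZS, SL) = 90.00° ✓; |ZS| = 7.300 ✓; bearing(Z→F) − bearing(Z→S) = 113.0° ✓; |ZF| = 7.300 ✓; ∠(ZF, FV) = 89.99° ✓; |FV| = 3.900 ✗.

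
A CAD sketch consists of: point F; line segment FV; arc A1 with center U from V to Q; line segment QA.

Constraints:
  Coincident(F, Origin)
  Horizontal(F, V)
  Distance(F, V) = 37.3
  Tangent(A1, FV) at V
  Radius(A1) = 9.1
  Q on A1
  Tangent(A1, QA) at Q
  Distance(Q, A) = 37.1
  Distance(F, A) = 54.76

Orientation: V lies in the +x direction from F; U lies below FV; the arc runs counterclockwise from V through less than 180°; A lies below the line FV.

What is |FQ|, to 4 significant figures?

29.70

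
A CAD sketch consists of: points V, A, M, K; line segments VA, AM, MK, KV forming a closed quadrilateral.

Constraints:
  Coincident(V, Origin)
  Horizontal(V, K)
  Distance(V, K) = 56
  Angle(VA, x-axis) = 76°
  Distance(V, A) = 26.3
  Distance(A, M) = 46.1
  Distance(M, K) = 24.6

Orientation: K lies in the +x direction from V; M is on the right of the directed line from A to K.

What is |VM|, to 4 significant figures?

35.95

V is at the origin; V and K share the same y with |VK| = 56.0 and K in +x, so K = (56.0, 0). VA runs at 76.0° with |VA| = 26.3, so A = (6.363, 25.52). M is determined by |AM| = 46.1 and |MK| = 24.6 together: it lies at the intersection of circle(A, 46.1) and circle(K, 24.6). With |AK| = 55.81, the foot of the radical line on AK is 41.52 from A and the perpendicular offset is √(46.1² − 41.52²) = 20.02. Taking the right-of-AK solution: M = (34.14, -11.28).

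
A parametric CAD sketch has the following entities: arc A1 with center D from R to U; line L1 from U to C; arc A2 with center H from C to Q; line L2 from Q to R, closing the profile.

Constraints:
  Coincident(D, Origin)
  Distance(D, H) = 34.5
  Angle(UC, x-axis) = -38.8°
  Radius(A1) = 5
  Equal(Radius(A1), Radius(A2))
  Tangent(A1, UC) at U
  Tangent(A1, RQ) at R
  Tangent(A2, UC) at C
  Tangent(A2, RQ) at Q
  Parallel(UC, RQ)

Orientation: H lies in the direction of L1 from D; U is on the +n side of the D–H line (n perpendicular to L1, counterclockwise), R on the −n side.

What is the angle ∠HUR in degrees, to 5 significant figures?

81.754°

The slot axis is L1's direction at -38.8°, so u = (cos -38.8°, sin -38.8°) = (0.77934, -0.62660) and n = (−sin -38.8°, cos -38.8°) = (0.62660, 0.77934). D is at the origin and H lies 34.5 along u from D, so H = 34.5·u = (26.887, -21.618). Tangency of A1 to both parallel lines with radius 5.0 puts U and R at D ± 5.0·n: U = (3.1330, 3.8967), R = (-3.1330, -3.8967). Then cos ∠HUR = UH·UR / (|UH||UR|), giving 81.754°.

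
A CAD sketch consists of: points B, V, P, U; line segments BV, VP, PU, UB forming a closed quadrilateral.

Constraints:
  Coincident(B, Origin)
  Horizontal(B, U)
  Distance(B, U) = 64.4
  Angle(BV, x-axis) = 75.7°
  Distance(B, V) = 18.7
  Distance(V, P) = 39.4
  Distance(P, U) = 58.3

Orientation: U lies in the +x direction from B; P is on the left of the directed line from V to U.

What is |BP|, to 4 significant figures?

56.68

B is at the origin; BU is horizontal with |BU| = 64.4 and U in +x, so U = (64.4, 0). BV runs at 75.7° with |BV| = 18.7, so V = (4.619, 18.12). P is determined by |VP| = 39.4 and |PU| = 58.3 together: it lies at the intersection of circle(V, 39.4) and circle(U, 58.3). With |VU| = 62.47, the foot of the radical line on VU is 16.45 from V and the perpendicular offset is √(39.4² − 16.45²) = 35.80. Taking the left-of-VU solution: P = (30.75, 47.61).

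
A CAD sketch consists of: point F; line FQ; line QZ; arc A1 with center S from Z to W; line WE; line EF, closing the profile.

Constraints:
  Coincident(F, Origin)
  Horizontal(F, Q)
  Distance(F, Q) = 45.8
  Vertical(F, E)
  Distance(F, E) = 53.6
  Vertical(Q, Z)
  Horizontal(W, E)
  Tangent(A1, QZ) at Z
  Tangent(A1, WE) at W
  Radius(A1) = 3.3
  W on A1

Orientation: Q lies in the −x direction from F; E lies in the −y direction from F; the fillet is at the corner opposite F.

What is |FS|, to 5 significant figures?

65.851

F and E share the same x with |FE| = 53.6 and E on the −y side, so E = (0.0000, -53.600). The virtual corner opposite F is at (-45.800, -53.600). Tangency of A1 to QZ means the radius SZ is perpendicular to QZ and A1 meets WE tangentially, so SW is at right angles to WE, with radius 3.3, so the center S sits 3.3 in from both sides at S = (-42.500, -50.300). Then |FS| = |S − F| = 65.851.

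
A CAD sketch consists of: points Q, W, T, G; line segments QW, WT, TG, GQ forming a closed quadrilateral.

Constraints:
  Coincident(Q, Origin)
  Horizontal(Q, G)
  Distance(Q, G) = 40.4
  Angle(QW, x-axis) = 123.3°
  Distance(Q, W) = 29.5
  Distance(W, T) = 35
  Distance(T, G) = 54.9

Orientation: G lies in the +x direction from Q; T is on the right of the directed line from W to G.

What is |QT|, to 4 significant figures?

16.97

Q is at the origin; QG is horizontal with |QG| = 40.4 and G in +x, so G = (40.4, 0). QW runs at 123.3° with |QW| = 29.5, so W = (-16.20, 24.66). T is determined by |WT| = 35.0 and |TG| = 54.9 together: it lies at the intersection of circle(W, 35.0) and circle(G, 54.9). With |WG| = 61.73, the foot of the radical line on WG is 16.38 from W and the perpendicular offset is √(35.0² − 16.38²) = 30.93. Taking the right-of-WG solution: T = (-13.54, -10.24).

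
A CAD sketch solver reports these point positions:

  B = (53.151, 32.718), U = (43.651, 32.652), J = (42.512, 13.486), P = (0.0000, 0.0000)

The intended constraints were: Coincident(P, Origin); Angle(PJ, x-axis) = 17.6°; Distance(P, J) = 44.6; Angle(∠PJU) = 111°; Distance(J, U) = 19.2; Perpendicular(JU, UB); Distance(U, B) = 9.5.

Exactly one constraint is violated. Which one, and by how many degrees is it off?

Perpendicular(JU, UB) — off by 3.80°.

P = (0.00, 0.00) ✓; PJ at 17.60° ✓; |PJ| = 44.60 ✓; ∠PJU = 111.0° ✓; |JU| = 19.20 ✓; ∠(JU, UB) = 86.20° ✗; |UB| = 9.500 ✓.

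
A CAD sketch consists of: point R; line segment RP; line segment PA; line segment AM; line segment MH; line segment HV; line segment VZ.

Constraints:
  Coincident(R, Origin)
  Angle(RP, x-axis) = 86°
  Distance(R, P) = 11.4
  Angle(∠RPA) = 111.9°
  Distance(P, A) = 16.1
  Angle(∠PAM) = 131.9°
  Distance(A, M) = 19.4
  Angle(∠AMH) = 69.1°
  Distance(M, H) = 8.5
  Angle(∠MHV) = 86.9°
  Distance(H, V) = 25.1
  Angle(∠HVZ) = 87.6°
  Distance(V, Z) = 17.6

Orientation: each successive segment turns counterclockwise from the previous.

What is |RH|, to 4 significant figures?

26.30

R is at the origin; RP runs at 86.0° with length 11.4, so P = (0.7952, 11.37). ∠RPA = 111.9° gives PA at 154.1° from the x-axis; with |PA| = 16.1, A = (-13.69, 18.40). ∠PAM = 131.9° gives AM at -157.8° from the x-axis; with |AM| = 19.4, M = (-31.65, 11.07). ∠AMH = 69.1° gives MH at -46.90° from the x-axis; with |MH| = 8.5, H = (-25.84, 4.868). Then |RH| = |H − R| = 26.30.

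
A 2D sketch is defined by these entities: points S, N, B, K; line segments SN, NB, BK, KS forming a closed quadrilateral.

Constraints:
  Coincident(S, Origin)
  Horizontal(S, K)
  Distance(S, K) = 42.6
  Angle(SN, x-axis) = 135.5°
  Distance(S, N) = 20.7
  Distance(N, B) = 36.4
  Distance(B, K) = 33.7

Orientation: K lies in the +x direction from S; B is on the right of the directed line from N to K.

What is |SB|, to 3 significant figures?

15.7

Checks: |NB| = 36.40 ✓; |BK| = 33.70 ✓.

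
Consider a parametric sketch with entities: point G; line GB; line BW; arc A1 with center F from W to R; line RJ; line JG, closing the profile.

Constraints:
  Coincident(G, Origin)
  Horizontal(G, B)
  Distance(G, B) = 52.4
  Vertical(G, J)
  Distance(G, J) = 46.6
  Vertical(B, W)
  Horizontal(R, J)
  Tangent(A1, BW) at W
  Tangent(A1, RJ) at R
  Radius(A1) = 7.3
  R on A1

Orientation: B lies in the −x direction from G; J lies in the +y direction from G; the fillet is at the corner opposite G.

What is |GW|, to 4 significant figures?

65.50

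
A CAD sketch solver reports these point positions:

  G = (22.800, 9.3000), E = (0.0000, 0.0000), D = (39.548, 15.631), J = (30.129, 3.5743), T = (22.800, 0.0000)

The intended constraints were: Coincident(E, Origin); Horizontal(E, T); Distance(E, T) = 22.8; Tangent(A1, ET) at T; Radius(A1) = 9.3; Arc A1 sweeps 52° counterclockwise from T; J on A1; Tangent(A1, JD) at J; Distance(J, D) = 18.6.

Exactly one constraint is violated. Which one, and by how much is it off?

Distance(J, D) = 18.6 — off by 3.30.

E = (0.00, 0.00) ✓; E.y = 0.00, T.y = 0.00 ✓; |ET| = 22.80 ✓; ∠(GT, TE) = 90.00° ✓; |GT| = 9.300 ✓; bearing(G→J) − bearing(G→T) = 52.00° ✓; |GJ| = 9.300 ✓; ∠(GJ, JD) = 90.00° ✓; |JD| = 15.30 ✗.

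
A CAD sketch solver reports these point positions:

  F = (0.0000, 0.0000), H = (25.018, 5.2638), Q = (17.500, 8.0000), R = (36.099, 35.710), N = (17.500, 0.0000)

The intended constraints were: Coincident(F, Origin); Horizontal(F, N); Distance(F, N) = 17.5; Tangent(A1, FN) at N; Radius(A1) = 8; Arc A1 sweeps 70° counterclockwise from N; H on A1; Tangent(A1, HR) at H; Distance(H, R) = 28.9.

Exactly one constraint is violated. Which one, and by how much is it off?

Distance(H, R) = 28.9 — off by 3.50.

F = (0.00, 0.00) ✓; F.y = 0.00, N.y = 0.00 ✓; |FN| = 17.50 ✓; ∠(QN, NF) = 90.00° ✓; |QN| = 8.000 ✓; bearing(Q→H) − bearing(Q→N) = 70.00° ✓; |QH| = 8.000 ✓; ∠(QH, HR) = 90.00° ✓; |HR| = 32.40 ✗.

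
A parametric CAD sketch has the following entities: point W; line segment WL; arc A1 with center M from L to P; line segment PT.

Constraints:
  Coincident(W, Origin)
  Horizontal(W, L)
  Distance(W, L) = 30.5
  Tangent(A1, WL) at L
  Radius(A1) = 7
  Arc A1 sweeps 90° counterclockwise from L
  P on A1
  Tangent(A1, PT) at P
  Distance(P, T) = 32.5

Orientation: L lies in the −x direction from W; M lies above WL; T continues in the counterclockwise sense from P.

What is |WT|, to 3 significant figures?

46.0

W is at the origin; WL is horizontal with |WL| = 30.5 and L on the −x side, so L = (-30.5, 0.00). The tangent condition forces ML to be normal to WL, so M = L + (0, 7) = (-30.5, 7.00). On A1, L sits at bearing -90° from M; a 90° counterclockwise sweep puts P at bearing 0°, so P = M + 7.0·(cos 0°, sin 0°) = (-23.5, 7.00). The tangent condition forces MP to be normal to PT, so PT runs along (−sin 0°, cos 0°); with |PT| = 32.5, T = (-23.5, 39.5). Then |WT| = |T − W| = 46.0.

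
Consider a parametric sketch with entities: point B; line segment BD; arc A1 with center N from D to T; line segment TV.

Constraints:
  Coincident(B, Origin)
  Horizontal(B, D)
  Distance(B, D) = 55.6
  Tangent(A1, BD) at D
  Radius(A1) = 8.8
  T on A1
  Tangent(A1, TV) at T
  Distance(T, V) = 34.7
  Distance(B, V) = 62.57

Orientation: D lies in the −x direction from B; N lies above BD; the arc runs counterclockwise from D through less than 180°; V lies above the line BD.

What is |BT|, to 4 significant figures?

47.56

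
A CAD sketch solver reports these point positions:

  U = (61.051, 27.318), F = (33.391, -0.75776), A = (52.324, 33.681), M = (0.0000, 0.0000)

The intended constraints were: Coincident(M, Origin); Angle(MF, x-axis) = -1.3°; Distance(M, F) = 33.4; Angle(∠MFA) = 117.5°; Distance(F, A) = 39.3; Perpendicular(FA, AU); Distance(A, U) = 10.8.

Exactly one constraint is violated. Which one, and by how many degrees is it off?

Perpendicular(FA, AU) — off by 7.30°.

M = (0.00, 0.00) ✓; MF at -1.300° ✓; |MF| = 33.40 ✓; ∠MFA = 117.5° ✓; |FA| = 39.30 ✓; ∠(FA, AU) = 97.30° ✗; |AU| = 10.80 ✓.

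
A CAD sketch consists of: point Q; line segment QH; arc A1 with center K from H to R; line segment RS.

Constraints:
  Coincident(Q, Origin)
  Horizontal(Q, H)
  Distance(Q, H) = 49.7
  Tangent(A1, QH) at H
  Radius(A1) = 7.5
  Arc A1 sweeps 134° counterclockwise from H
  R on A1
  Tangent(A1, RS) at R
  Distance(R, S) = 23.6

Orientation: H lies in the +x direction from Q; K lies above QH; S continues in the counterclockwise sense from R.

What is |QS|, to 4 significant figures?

48.78

Q is at the origin; QH is horizontal with |QH| = 49.7 and H on the +x side, so H = (49.70, 0.000). Since A1 is tangent to QH there, KH ⟂ QH, so K = H + (0, 7.5) = (49.70, 7.500). On A1, H sits at bearing -90° from K; a 134° counterclockwise sweep puts R at bearing 44°, so R = K + 7.5·(cos 44°, sin 44°) = (55.10, 12.71). The tangent condition forces KR to be normal to RS, so RS runs along (−sin 44°, cos 44°); with |RS| = 23.6, S = (38.70, 29.69). Then |QS| = |S − Q| = 48.78.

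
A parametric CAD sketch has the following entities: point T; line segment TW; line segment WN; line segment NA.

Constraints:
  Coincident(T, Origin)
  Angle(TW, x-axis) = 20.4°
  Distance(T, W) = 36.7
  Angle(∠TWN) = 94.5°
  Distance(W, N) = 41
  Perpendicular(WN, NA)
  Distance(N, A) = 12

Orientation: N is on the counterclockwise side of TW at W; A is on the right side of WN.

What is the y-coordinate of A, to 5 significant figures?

55.511

∠TWN = 94.5°, so WN runs at 20.4° + (180° − 94.5°) = 105.90° from the x-axis; with |WN| = 41.0, N = W + 41.0·(cos 105.90°, sin 105.90°) = (23.166, 52.224). WN is perpendicular to NA; with |NA| = 12.0 on the right of WN, A = N + 12.0·(0.96174, 0.27396) = (34.707, 55.511). So A.y = 55.511.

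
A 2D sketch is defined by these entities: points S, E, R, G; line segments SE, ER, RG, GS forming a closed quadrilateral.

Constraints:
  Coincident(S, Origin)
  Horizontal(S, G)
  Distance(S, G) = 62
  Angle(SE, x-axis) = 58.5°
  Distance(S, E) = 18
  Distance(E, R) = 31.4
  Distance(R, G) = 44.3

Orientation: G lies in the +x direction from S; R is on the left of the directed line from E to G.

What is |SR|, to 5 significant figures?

48.647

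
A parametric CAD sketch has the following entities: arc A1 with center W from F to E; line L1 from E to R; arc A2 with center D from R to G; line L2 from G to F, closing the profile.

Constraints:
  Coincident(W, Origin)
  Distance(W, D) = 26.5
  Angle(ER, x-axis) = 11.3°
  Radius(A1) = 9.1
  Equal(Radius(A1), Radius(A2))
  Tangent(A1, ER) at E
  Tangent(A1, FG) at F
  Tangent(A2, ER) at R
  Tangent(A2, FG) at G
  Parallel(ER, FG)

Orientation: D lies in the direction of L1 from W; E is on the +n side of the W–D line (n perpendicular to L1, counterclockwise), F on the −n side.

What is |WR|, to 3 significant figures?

28.0

The slot axis is L1's direction at 11.3°, so u = (cos 11.3°, sin 11.3°) = (0.981, 0.196) and n = (−sin 11.3°, cos 11.3°) = (-0.196, 0.981). W is at the origin and D lies 26.5 along u from W, so D = 26.5·u = (26.0, 5.19). Tangency of A1 to both parallel lines with radius 9.1 puts E and F at W ± 9.1·n: E = (-1.78, 8.92), F = (1.78, -8.92). Equal radii place R and G the same way about D: R = D + 9.1·n = (24.2, 14.1), G = D − 9.1·n = (27.8, -3.73). Then |WR| = |R − W| = 28.0.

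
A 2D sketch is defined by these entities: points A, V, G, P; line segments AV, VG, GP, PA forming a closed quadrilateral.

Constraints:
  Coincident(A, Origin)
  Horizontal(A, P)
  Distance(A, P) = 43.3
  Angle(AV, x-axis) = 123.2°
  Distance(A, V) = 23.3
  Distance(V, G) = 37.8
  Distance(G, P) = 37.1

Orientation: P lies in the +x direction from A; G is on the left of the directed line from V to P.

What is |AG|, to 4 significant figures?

38.86

A is at the origin; A and P share the same y with |AP| = 43.3 and P in +x, so P = (43.3, 0). AV runs at 123.2° with |AV| = 23.3, so V = (-12.76, 19.50). G is determined by |VG| = 37.8 and |GP| = 37.1 together: it lies at the intersection of circle(V, 37.8) and circle(P, 37.1). With |VP| = 59.35, the foot of the radical line on VP is 30.12 from V and the perpendicular offset is √(37.8² − 30.12²) = 22.84. Taking the left-of-VP solution: G = (23.19, 31.18).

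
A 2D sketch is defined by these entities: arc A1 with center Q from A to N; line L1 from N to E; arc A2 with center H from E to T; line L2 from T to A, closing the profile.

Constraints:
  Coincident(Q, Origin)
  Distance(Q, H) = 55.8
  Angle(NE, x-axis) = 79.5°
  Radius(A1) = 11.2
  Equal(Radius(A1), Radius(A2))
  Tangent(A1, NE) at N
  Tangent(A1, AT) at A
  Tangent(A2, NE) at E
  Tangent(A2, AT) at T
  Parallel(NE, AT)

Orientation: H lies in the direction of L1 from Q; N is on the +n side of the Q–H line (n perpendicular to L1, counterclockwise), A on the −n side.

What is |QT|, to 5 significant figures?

56.913

The slot axis is L1's direction at 79.5°, so u = (cos 79.5°, sin 79.5°) = (0.18224, 0.98325) and n = (−sin 79.5°, cos 79.5°) = (-0.98325, 0.18224). Q is at the origin and H lies 55.8 along u from Q, so H = 55.8·u = (10.169, 54.866). Tangency of A1 to both parallel lines with radius 11.2 puts N and A at Q ± 11.2·n: N = (-11.012, 2.0410), A = (11.012, -2.0410). Equal radii place E and T the same way about H: E = H + 11.2·n = (-0.84371, 56.907), T = H − 11.2·n = (21.181, 52.825). Then |QT| = |T − Q| = 56.913.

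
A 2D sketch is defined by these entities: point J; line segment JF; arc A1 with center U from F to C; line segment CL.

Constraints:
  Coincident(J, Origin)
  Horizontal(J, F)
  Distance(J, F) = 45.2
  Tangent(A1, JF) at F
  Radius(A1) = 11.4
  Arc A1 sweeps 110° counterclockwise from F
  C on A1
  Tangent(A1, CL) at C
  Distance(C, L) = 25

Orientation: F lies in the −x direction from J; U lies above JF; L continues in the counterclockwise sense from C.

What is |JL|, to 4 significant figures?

57.94

On A1, F sits at bearing -90° from U; a 110° counterclockwise sweep puts C at bearing 20°, so C = U + 11.4·(cos 20°, sin 20°) = (-34.49, 15.30). A1 meets CL tangentially, so UC is at right angles to CL, so CL runs along (−sin 20°, cos 20°); with |CL| = 25.0, L = (-43.04, 38.79). Then |JL| = |L − J| = 57.94.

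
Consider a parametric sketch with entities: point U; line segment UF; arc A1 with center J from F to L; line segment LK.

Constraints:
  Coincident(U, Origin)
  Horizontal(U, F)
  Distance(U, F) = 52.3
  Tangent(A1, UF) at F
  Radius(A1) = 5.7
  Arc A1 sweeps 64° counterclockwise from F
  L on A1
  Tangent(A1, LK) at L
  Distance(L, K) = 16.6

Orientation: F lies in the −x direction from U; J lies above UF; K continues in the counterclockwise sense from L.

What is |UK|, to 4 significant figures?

43.82

On A1, F sits at bearing -90° from J; a 64° counterclockwise sweep puts L at bearing -26°, so L = J + 5.7·(cos -26°, sin -26°) = (-47.18, 3.201). The tangent condition forces JL to be normal to LK, so LK runs along (−sin -26°, cos -26°); with |LK| = 16.6, K = (-39.90, 18.12). Then |UK| = |K − U| = 43.82.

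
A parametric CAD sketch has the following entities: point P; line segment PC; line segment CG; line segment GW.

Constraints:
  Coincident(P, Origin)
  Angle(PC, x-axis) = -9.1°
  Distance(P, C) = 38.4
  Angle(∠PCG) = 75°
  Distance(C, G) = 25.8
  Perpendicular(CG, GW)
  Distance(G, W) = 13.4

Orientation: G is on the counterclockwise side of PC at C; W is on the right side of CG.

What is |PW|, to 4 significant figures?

52.92

P is at the origin; PC runs at -9.1° with length 38.4, so C = 38.4·(cos -9.1°, sin -9.1°) = (37.92, -6.073). ∠PCG = 75.0°, so CG runs at -9.1° + (180° − 75.0°) = 95.90° from the x-axis; with |CG| = 25.8, G = C + 25.8·(cos 95.90°, sin 95.90°) = (35.26, 19.59). The perpendicularity gives GW at right angles to CG; with |GW| = 13.4 on the right of CG, W = G + 13.4·(0.9947, 0.1028) = (48.59, 20.97). Then |PW| = |W − P| = 52.92.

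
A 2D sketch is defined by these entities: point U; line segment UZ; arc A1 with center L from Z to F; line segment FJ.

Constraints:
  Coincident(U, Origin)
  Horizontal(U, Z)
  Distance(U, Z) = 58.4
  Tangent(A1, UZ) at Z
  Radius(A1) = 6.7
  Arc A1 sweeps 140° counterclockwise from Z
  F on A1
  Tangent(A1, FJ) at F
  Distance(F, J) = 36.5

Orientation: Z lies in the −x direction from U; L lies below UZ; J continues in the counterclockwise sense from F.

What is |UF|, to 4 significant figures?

63.81

U is at the origin; U and Z share the same y with |UZ| = 58.4 and Z on the −x side, so Z = (-58.40, 0.000). Tangency of A1 to UZ means the radius LZ is perpendicular to UZ, so L = Z + (0, -6.7) = (-58.40, -6.700). On A1, Z sits at bearing 90° from L; a 140° counterclockwise sweep puts F at bearing 230°, so F = L + 6.7·(cos 230°, sin 230°) = (-62.71, -11.83). Then |UF| = |F − U| = 63.81.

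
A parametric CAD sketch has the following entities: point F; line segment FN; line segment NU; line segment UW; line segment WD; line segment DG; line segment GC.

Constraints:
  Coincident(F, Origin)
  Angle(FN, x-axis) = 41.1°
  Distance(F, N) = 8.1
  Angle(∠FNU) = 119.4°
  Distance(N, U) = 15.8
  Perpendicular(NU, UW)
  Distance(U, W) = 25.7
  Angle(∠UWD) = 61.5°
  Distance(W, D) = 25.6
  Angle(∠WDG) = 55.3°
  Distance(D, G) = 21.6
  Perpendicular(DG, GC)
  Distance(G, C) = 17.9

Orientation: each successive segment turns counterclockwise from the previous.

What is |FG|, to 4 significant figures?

16.89

∠UWD = 61.5° gives WD at -49.80° from the x-axis; with |WD| = 25.6, D = (-5.742, -3.968). ∠WDG = 55.3° gives DG at 74.90° from the x-axis; with |DG| = 21.6, G = (-0.1156, 16.89). Then |FG| = |G − F| = 16.89.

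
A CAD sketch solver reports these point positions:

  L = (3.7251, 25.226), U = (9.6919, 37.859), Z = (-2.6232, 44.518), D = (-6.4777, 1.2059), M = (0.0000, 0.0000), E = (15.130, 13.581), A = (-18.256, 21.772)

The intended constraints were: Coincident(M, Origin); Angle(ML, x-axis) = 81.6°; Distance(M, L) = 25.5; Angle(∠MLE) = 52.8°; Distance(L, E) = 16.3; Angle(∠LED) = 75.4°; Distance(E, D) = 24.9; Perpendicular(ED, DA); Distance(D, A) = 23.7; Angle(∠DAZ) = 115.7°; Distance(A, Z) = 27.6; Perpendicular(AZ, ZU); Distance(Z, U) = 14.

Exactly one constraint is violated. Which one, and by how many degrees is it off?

Perpendicular(AZ, ZU) — off by 6.10°.

M = (0.00, 0.00) ✓; ML at 81.60° ✓; |ML| = 25.50 ✓; ∠MLE = 52.80° ✓; |LE| = 16.30 ✓; ∠LED = 75.40° ✓; |ED| = 24.90 ✓; ∠(ED, DA) = 90.00° ✓; |DA| = 23.70 ✓; ∠DAZ = 115.7° ✓; |AZ| = 27.60 ✓; ∠(AZ, ZU) = 83.90° ✗; |ZU| = 14.00 ✓.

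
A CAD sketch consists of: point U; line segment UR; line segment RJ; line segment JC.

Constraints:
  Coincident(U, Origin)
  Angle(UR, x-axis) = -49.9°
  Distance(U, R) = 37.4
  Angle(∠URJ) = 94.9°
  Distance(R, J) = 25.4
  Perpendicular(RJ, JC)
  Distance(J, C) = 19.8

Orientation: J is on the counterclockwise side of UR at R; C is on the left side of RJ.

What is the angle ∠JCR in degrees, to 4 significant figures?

52.06°

U is at the origin; UR runs at -49.9° with length 37.4, so R = 37.4·(cos -49.9°, sin -49.9°) = (24.09, -28.61). ∠URJ = 94.9°, so RJ runs at -49.9° + (180° − 94.9°) = 35.20° from the x-axis; with |RJ| = 25.4, J = R + 25.4·(cos 35.20°, sin 35.20°) = (44.85, -13.97). The perpendicularity gives JC at right angles to RJ; with |JC| = 19.8 on the left of RJ, C = J + 19.8·(-0.5764, 0.8171) = (33.43, 2.213). Then cos ∠JCR = CJ·CR / (|CJ||CR|), giving 52.06°.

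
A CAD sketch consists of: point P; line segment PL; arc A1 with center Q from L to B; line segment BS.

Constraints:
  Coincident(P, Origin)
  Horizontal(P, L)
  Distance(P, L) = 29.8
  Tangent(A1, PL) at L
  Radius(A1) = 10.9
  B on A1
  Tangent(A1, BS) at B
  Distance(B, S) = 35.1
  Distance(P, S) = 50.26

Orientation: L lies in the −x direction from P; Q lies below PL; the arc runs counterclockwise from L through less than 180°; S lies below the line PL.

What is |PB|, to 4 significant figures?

42.42

P is at the origin; P and L share the same y with |PL| = 29.8 and L on the −x side, so L = (-29.80, 0.000). Tangency of A1 to PL means the radius QL is perpendicular to PL, so Q = L + (0, -10.9) = (-29.80, -10.90). Since QB ⟂ BS (tangency), |QS| = √(10.9² + 35.1²) = 36.75 regardless of where B sits on A1. So S lies on both circle(P, 50.26) and circle(Q, 36.75); the below-PL intersection is S = (-19.70, -46.24). B is the foot of the tangent from S: B = (-38.92, -16.87).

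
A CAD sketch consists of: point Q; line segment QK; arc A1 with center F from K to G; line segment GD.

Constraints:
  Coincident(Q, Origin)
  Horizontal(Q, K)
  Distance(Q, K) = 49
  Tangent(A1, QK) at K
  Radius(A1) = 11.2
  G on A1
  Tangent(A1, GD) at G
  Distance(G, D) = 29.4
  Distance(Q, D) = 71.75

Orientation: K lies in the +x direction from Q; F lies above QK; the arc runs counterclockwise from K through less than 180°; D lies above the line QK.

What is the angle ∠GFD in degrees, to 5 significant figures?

69.146°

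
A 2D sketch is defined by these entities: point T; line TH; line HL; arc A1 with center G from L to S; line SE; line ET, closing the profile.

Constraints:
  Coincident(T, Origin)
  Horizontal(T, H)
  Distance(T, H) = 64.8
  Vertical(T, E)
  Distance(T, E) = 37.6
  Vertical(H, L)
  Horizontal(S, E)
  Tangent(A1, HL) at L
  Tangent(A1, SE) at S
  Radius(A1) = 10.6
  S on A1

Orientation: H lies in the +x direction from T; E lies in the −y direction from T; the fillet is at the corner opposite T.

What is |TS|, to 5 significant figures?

65.965

T is at the origin; TH is horizontal with |TH| = 64.8 and H on the +x side, so H = (64.800, 0.0000). T and E share the same x with |TE| = 37.6 and E on the −y side, so E = (0.0000, -37.600). The virtual corner opposite T is at (64.800, -37.600). Since A1 is tangent to HL there, GL ⟂ HL and since A1 is tangent to SE there, GS ⟂ SE, with radius 10.6, so the center G sits 10.6 in from both sides at G = (54.200, -27.000). That places the tangent points at L = (64.800, -27.000) on HL and S = (54.200, -37.600) on SE. Then |TS| = |S − T| = 65.965.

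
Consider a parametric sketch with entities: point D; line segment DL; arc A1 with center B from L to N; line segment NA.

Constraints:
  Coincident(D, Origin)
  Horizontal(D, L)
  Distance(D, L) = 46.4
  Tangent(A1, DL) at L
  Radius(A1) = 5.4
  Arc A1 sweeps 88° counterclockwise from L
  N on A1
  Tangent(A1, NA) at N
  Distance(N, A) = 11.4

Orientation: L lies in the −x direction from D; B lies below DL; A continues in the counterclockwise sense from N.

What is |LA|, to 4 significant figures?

17.59

D is at the origin; D and L share the same y with |DL| = 46.4 and L on the −x side, so L = (-46.40, 0.000). Tangency of A1 to DL means the radius BL is perpendicular to DL, so B = L + (0, -5.4) = (-46.40, -5.400). On A1, L sits at bearing 90° from B; an 88° counterclockwise sweep puts N at bearing 178°, so N = B + 5.4·(cos 178°, sin 178°) = (-51.80, -5.212). A1 meets NA tangentially, so BN is at right angles to NA, so NA runs along (−sin 178°, cos 178°); with |NA| = 11.4, A = (-52.19, -16.60). Then |LA| = |A − L| = 17.59.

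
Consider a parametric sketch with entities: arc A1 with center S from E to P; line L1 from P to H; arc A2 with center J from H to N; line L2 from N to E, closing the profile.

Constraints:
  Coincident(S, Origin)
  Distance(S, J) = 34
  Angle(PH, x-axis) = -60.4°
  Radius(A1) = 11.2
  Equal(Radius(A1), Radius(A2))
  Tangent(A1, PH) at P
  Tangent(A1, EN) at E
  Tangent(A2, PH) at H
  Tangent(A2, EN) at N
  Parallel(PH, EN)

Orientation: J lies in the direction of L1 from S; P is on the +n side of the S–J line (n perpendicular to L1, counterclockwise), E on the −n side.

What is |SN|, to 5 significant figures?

35.797

The slot axis is L1's direction at -60.4°, so u = (cos -60.4°, sin -60.4°) = (0.49394, -0.86949) and n = (−sin -60.4°, cos -60.4°) = (0.86949, 0.49394). S is at the origin and J lies 34.0 along u from S, so J = 34.0·u = (16.794, -29.563). Tangency of A1 to both parallel lines with radius 11.2 puts P and E at S ± 11.2·n: P = (9.7383, 5.5321), E = (-9.7383, -5.5321). Equal radii place H and N the same way about J: H = J + 11.2·n = (26.532, -24.031), N = J − 11.2·n = (7.0557, -35.095). Then |SN| = |N − S| = 35.797.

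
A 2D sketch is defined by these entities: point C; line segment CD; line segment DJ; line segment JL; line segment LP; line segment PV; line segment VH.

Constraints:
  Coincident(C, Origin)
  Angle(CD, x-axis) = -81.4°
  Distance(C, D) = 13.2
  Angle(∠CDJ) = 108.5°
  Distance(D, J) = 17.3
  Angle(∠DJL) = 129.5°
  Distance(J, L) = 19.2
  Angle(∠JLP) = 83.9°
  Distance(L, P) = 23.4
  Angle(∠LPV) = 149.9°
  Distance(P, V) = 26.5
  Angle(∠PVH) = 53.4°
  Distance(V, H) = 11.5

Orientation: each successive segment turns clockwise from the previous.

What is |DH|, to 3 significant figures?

22.1

C is at the origin; CD runs at -81.4° with length 13.2, so D = (1.97, -13.1). ∠CDJ = 108.5° gives DJ at -153° from the x-axis; with |DJ| = 17.3, J = (-13.4, -20.9). ∠DJL = 129.5° gives JL at 157° from the x-axis; with |JL| = 19.2, L = (-31.0, -13.3). ∠JLP = 83.9° gives LP at 60.5° from the x-axis; with |LP| = 23.4, P = (-19.5, 7.06). ∠LPV = 149.9° gives PV at 30.4° from the x-axis; with |PV| = 26.5, V = (3.33, 20.5). ∠PVH = 53.4° gives VH at -96.2° from the x-axis; with |VH| = 11.5, H = (2.09, 9.04). Then |DH| = |H − D| = 22.1.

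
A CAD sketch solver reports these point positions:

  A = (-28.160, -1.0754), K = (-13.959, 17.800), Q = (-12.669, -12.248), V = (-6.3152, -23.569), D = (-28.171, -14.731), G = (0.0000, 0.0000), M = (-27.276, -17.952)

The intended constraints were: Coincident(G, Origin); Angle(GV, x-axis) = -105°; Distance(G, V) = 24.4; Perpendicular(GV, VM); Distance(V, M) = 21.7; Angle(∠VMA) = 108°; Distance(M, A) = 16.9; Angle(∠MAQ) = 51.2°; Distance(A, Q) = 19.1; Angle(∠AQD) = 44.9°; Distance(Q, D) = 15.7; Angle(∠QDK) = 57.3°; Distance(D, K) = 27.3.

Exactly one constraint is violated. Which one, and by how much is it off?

Distance(D, K) = 27.3 — off by 8.20.

G = (0.00, 0.00) ✓; GV at -105.0° ✓; |GV| = 24.40 ✓; ∠(GV, VM) = 90.00° ✓; |VM| = 21.70 ✓; ∠VMA = 108.0° ✓; |MA| = 16.90 ✓; ∠MAQ = 51.20° ✓; |AQ| = 19.10 ✓; ∠AQD = 44.90° ✓; |QD| = 15.70 ✓; ∠QDK = 57.30° ✓; |DK| = 35.50 ✗.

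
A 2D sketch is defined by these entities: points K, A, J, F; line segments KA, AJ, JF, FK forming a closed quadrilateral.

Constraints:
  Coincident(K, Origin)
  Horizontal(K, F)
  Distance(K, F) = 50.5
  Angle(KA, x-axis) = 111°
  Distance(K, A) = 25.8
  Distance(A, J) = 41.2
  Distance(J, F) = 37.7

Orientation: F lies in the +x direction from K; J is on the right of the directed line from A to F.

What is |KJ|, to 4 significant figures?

17.21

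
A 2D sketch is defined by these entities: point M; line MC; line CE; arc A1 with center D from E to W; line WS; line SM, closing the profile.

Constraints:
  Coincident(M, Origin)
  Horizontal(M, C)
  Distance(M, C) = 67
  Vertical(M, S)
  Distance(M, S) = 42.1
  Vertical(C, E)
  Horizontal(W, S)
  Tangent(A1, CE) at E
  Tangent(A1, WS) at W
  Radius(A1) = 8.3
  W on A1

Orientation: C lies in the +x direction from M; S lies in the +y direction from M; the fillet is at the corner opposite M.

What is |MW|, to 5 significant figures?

72.236

The virtual corner opposite M is at (67.000, 42.100). Tangency of A1 to CE means the radius DE is perpendicular to CE and since A1 is tangent to WS there, DW ⟂ WS, with radius 8.3, so the center D sits 8.3 in from both sides at D = (58.700, 33.800). That places the tangent points at E = (67.000, 33.800) on CE and W = (58.700, 42.100) on WS. Then |MW| = |W − M| = 72.236.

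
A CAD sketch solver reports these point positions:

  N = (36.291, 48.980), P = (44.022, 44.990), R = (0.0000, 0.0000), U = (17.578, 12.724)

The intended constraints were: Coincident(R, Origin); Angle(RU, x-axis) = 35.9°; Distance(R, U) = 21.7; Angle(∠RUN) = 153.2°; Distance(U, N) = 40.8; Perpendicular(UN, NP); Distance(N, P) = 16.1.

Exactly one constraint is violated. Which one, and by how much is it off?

Distance(N, P) = 16.1 — off by 7.40.

R = (0.00, 0.00) ✓; RU at 35.90° ✓; |RU| = 21.70 ✓; ∠RUN = 153.2° ✓; |UN| = 40.80 ✓; ∠(UN, NP) = 90.00° ✓; |NP| = 8.700 ✗.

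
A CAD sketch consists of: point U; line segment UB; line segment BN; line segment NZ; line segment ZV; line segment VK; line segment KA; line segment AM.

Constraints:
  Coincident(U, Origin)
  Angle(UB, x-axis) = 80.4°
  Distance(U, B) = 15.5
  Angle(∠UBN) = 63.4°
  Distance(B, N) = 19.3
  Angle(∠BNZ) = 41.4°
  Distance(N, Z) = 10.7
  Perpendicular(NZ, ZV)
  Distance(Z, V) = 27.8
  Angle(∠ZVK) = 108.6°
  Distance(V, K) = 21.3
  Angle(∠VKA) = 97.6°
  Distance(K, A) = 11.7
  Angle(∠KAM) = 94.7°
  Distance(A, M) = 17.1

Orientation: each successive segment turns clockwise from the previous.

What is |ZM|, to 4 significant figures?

18.67

∠VKA = 97.6° gives KA at -58.60° from the x-axis; with |KA| = 11.7, A = (30.57, 29.21). ∠KAM = 94.7° gives AM at -143.9° from the x-axis; with |AM| = 17.1, M = (16.75, 19.13). Then |ZM| = |M − Z| = 18.67.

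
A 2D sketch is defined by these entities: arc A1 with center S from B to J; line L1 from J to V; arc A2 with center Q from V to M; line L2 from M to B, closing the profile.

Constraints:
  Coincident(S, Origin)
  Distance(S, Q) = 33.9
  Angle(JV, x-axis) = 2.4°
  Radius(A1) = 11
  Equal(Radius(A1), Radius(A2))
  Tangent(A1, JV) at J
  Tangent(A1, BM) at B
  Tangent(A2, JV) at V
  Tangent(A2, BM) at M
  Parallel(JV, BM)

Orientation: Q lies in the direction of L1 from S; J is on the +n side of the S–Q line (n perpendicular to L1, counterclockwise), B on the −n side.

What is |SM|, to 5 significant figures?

35.640

Tangency of A1 to both parallel lines with radius 11.0 puts J and B at S ± 11.0·n: J = (-0.46063, 10.990), B = (0.46063, -10.990). Equal radii place V and M the same way about Q: V = Q + 11.0·n = (33.410, 12.410), M = Q − 11.0·n = (34.331, -9.5708). Then |SM| = |M − S| = 35.640.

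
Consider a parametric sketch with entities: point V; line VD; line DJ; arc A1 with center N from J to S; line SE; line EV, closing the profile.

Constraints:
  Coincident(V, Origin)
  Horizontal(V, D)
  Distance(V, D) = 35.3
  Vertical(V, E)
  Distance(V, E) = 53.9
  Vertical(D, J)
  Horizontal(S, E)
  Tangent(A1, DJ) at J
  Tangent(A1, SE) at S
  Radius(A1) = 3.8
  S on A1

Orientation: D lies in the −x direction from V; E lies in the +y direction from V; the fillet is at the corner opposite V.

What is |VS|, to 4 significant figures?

62.43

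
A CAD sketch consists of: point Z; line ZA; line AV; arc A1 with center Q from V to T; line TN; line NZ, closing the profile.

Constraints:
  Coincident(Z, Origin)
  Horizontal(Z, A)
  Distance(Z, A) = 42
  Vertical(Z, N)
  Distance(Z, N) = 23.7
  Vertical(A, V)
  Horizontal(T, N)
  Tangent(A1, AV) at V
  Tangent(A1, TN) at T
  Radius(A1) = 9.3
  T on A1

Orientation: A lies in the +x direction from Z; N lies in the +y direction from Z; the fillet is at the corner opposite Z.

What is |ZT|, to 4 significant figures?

40.39

The virtual corner opposite Z is at (42.00, 23.70). Tangency of A1 to AV means the radius QV is perpendicular to AV and A1 meets TN tangentially, so QT is at right angles to TN, with radius 9.3, so the center Q sits 9.3 in from both sides at Q = (32.70, 14.40). That places the tangent points at V = (42.00, 14.40) on AV and T = (32.70, 23.70) on TN. Then |ZT| = |T − Z| = 40.39.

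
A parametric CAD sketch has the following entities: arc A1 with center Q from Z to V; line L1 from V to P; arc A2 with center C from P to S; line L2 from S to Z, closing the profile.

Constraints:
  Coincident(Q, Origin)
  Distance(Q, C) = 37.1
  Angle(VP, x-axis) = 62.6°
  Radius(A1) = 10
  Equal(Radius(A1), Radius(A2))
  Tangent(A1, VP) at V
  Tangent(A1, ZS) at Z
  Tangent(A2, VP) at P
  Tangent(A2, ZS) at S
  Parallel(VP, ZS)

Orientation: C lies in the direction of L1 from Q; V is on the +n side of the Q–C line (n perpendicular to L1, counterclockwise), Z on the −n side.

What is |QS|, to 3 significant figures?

38.4

The slot axis is L1's direction at 62.6°, so u = (cos 62.6°, sin 62.6°) = (0.460, 0.888) and n = (−sin 62.6°, cos 62.6°) = (-0.888, 0.460). Q is at the origin and C lies 37.1 along u from Q, so C = 37.1·u = (17.1, 32.9). Tangency of A1 to both parallel lines with radius 10.0 puts V and Z at Q ± 10.0·n: V = (-8.88, 4.60), Z = (8.88, -4.60). Equal radii place P and S the same way about C: P = C + 10.0·n = (8.20, 37.5), S = C − 10.0·n = (26.0, 28.3). Then |QS| = |S − Q| = 38.4.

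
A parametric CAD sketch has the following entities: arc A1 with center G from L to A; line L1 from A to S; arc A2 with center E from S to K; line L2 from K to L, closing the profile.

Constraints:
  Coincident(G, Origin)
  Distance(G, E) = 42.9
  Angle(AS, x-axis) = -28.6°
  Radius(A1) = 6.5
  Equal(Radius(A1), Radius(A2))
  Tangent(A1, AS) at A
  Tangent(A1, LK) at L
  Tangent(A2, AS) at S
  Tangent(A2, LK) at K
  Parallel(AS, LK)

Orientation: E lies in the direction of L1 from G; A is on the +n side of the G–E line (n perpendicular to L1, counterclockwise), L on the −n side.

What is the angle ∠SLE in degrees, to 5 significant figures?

8.2428°

Tangency of A1 to both parallel lines with radius 6.5 puts A and L at G ± 6.5·n: A = (3.1115, 5.7069), L = (-3.1115, -5.7069). Equal radii place S and K the same way about E: S = E + 6.5·n = (40.777, -14.829), K = E − 6.5·n = (34.554, -26.243). Then cos ∠SLE = LS·LE / (|LS||LE|), giving 8.2428°.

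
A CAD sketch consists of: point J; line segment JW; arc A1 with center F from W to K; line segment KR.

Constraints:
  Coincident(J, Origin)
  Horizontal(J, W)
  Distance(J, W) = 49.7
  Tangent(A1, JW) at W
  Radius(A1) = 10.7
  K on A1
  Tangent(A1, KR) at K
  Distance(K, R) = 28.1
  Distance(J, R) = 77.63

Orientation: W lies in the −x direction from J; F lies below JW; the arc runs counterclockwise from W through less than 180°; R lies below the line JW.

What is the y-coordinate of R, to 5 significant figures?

-32.345

J is at the origin; J and W share the same y with |JW| = 49.7 and W on the −x side, so W = (-49.700, 0.0000). Tangency of A1 to JW means the radius FW is perpendicular to JW, so F = W + (0, -10.7) = (-49.700, -10.700). Since FK ⟂ KR (tangency), |FR| = √(10.7² + 28.1²) = 30.068 regardless of where K sits on A1. So R lies on both circle(J, 77.63) and circle(F, 30.068); the below-JW intersection is R = (-70.570, -32.345). K is the foot of the tangent from R: K = (-59.541, -6.5003).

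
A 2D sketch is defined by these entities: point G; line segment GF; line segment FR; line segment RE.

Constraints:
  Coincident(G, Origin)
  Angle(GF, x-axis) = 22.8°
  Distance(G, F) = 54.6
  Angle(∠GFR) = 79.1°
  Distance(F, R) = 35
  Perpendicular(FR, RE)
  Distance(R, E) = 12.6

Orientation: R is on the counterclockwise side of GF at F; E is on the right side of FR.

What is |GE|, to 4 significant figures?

70.66

G is at the origin; GF runs at 22.8° with length 54.6, so F = 54.6·(cos 22.8°, sin 22.8°) = (50.33, 21.16). ∠GFR = 79.1°, so FR runs at 22.8° + (180° − 79.1°) = 123.7° from the x-axis; with |FR| = 35.0, R = F + 35.0·(cos 123.7°, sin 123.7°) = (30.91, 50.28). The perpendicularity gives RE at right angles to FR; with |RE| = 12.6 on the right of FR, E = R + 12.6·(0.8320, 0.5548) = (41.40, 57.27). Then |GE| = |E − G| = 70.66.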